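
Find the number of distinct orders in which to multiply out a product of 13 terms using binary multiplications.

208012

Parenthesizations of m factors correspond to full binary trees with m leaves, counted by C_{m−1}; m = 13 gives C_12.
C_12 = C(24,12)/13 = 2704156/13 = 208012.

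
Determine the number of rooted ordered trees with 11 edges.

58786

A rooted plane tree with 11 edges has 12 nodes, and the count is C_11.
C_11 = C(22,11)/12 = 705432/12 = 58786.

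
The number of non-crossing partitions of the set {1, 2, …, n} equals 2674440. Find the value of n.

14

Non-crossing partitions of [n] are counted by C_n. Since C_14 = 2674440, the index is 14.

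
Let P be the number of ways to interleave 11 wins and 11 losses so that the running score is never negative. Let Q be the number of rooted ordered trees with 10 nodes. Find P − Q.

53924

Ballot sequences with n votes each where one side never trails are Dyck words, counted by C_n; here n = 11. So P = C_11 = 58786.
A rooted plane tree on 10 nodes has 9 edges, and such trees are counted by C_9. So Q = C_9 = 4862.
P − Q = 58786 − 4862 = 53924.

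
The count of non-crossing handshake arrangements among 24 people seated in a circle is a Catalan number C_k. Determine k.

Non-crossing handshake pairings of 2n people are counted by C_n; 24 people gives n = 12.

12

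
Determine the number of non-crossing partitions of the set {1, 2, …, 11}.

The non-crossing partitions of [11] form a lattice of size C_11.
C_11 = C_10 · 2(2·10+1)/(10+2) = 16796 · 42/12 = 58786.

58786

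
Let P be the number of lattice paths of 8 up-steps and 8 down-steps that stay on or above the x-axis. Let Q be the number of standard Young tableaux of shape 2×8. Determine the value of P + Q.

2860

Dyck paths of semilength n (length 2n) are counted by C_n; here n = 8. So P = C_8 = 1430.
Standard Young tableaux of shape 2×n are counted by C_n; here n = 8. So Q = C_8 = 1430.
P + Q = 1430 + 1430 = 2860.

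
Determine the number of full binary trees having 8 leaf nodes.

A full binary tree with L leaves has L−1 internal nodes and is counted by C_{L−1}; L = 8 gives C_7.
C_7 = 429.

429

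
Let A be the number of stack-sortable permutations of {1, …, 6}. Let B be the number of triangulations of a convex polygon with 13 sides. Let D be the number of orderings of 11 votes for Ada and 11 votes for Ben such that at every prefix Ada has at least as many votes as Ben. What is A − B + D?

132

Stack-sortable permutations are exactly the 231-avoiding ones, counted by C_n; here n = 6. So A = C_6 = 132.
A convex 13-gon is triangulated into 11 triangles, and the number of such triangulations is the Catalan number C_{13−2} = C_11. So B = C_11 = 58786.
Reading a vote for the leader as '(' and for the other as ')' turns such a sequence into a balanced string of 11 pairs, so the count is C_11. So D = C_11 = 58786.
A − B + D = 132 − 58786 + 58786 = 132.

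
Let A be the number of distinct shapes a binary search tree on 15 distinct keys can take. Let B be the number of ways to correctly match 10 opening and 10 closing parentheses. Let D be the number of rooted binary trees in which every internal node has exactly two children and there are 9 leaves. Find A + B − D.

There are C_n binary search tree shapes on n keys; with n = 15 that is C_15. So A = C_15 = 9694845.
With 10 pairs the number of balanced bracket strings is the Catalan number C_10. So B = C_10 = 16796.
A full binary tree with L leaves has L−1 internal nodes and is counted by C_{L−1}; L = 9 gives C_8. So D = C_8 = 1430.
A + B − D = 9694845 + 16796 − 1430 = 9710211.

9710211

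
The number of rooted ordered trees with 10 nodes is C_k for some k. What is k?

9

Rooted ordered (plane) trees on m nodes have m−1 edges and are counted by C_{m−1}; m = 10 gives C_9.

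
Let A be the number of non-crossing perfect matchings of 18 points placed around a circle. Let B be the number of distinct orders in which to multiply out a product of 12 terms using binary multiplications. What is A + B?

Non-crossing perfect matchings of 2n points on a circle are counted by C_n; with 18 points, n = 9. So A = C_9 = 4862.
Bracketing 12 factors into binary products is counted by C_{12−1} = C_11. So B = C_11 = 58786.
A + B = 4862 + 58786 = 63648.

63648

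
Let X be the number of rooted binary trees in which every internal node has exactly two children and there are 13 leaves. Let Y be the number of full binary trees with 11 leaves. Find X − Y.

Full binary trees with 13 leaves have 13−1 = 12 internal nodes, so there are C_12 of them. So X = C_12 = 208012.
Full binary trees with 11 leaves have 11−1 = 10 internal nodes, so there are C_10 of them. So Y = C_10 = 16796.
X − Y = 208012 − 16796 = 191216.

191216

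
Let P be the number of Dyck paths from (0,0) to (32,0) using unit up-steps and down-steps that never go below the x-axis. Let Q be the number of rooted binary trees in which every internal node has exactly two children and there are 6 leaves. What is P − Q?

35357628

Dyck paths of semilength n (length 2n) are counted by C_n; here n = 16. So P = C_16 = 35357670.
Full binary trees with 6 leaves have 6−1 = 5 internal nodes, so there are C_5 of them. So Q = C_5 = 42.
P − Q = 35357670 − 42 = 35357628.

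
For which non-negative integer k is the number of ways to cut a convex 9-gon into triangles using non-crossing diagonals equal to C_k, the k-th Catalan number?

Triangulations of a convex m-gon are counted by C_{m−2}; with m = 9 this is C_7.

7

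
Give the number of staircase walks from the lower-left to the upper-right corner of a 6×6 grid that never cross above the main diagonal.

Monotone paths in an n×n grid that stay weakly below the diagonal are counted by C_n; here n = 6.
C_6 = 132.

132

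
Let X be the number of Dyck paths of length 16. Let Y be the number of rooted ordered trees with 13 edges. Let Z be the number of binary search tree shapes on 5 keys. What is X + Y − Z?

744288

A Dyck path with 8 up-steps and 8 down-steps has semilength 8, so there are C_8 of them. So X = C_8 = 1430.
Rooted ordered trees with n edges are counted by C_n; here n = 13. So Y = C_13 = 742900.
There are C_n binary search tree shapes on n keys; with n = 5 that is C_5. So Z = C_5 = 42.
X + Y − Z = 1430 + 742900 − 42 = 744288.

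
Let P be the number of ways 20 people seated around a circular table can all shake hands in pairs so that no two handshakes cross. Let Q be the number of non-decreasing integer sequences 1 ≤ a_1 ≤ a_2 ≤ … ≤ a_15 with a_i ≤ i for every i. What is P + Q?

With 20 = 2·10 people, non-crossing handshake pairings are non-crossing perfect matchings on a circle, counted by C_10. So P = C_10 = 16796.
Weakly increasing sequences with a_i ≤ i biject with Dyck paths of semilength 15, so there are C_15. So Q = C_15 = 9694845.
P + Q = 16796 + 9694845 = 9711641.

9711641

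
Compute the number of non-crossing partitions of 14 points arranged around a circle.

Non-crossing partitions of an n-element set are counted by C_n; here n = 14.
C_14 = C_13 · 2(2·13+1)/(13+2) = 742900 · 54/15 = 2674440.

2674440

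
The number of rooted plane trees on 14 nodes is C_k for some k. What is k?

A rooted plane tree on 14 nodes has 13 edges, and such trees are counted by C_13.

13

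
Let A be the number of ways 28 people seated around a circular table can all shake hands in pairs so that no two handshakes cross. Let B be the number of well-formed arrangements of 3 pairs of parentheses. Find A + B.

2674445

With 28 = 2·14 people, non-crossing handshake pairings are non-crossing perfect matchings on a circle, counted by C_14. So A = C_14 = 2674440.
With 3 pairs the number of balanced bracket strings is the Catalan number C_3. So B = C_3 = 5.
A + B = 2674440 + 5 = 2674445.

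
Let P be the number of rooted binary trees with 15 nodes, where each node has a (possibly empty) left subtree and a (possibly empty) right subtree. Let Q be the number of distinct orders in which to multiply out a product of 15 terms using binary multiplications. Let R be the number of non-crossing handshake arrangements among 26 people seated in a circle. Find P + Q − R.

Rooted binary trees with 15 nodes (each child slot possibly empty) number C_15. So P = C_15 = 9694845.
Parenthesizations of m factors correspond to full binary trees with m leaves, counted by C_{m−1}; m = 15 gives C_14. So Q = C_14 = 2674440.
Non-crossing handshake pairings of 2n people are counted by C_n; 26 people gives n = 13. So R = C_13 = 742900.
P + Q − R = 9694845 + 2674440 − 742900 = 11626385.

11626385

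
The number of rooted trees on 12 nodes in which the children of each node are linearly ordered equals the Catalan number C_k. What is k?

11

A rooted plane tree on 12 nodes has 11 edges, and such trees are counted by C_11.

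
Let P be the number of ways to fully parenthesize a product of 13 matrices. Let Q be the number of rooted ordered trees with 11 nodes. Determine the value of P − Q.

191216

Ways to associate a product of 13 factors correspond to binary trees on 13 leaves, so the count is C_12. So P = C_12 = 208012.
A rooted plane tree on 11 nodes has 10 edges, and such trees are counted by C_10. So Q = C_10 = 16796.
P − Q = 208012 − 16796 = 191216.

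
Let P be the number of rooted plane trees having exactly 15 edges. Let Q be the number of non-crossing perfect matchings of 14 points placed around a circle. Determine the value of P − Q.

Rooted ordered trees with n edges are counted by C_n; here n = 15. So P = C_15 = 9694845.
Pairing 14 circle points by 7 non-crossing chords gives C_7 matchings. So Q = C_7 = 429.
P − Q = 9694845 − 429 = 9694416.

9694416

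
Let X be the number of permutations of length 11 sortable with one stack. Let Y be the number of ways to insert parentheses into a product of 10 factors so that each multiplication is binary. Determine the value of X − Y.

53924

By Knuth's characterisation, the stack-sortable permutations of length 11 are the 231-avoiders, numbering C_11. So X = C_11 = 58786.
Ways to associate a product of 10 factors correspond to binary trees on 10 leaves, so the count is C_9. So Y = C_9 = 4862.
X − Y = 58786 − 4862 = 53924.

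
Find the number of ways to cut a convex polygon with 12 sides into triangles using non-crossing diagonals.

16796

The number of triangulations of a 12-gon is the Catalan number C_10 (index = sides − 2).
C_10 = C_9 · 2(2·9+1)/(9+2) = 4862 · 38/11 = 16796.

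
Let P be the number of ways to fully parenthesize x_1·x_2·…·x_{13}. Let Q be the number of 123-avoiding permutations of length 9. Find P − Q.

203150

Bracketing 13 factors into binary products is counted by C_{13−1} = C_12. So P = C_12 = 208012.
For any fixed pattern of length 3, the pattern-avoiding permutations of [9] number C_9. So Q = C_9 = 4862.
P − Q = 208012 − 4862 = 203150.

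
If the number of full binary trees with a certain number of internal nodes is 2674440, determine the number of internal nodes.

14

Full binary trees with n internal nodes are counted by C_n. Since C_14 = 2674440, the index is 14.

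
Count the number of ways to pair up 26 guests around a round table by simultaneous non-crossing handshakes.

742900

Non-crossing handshake pairings of 2n people are counted by C_n; 26 people gives n = 13.
C_13 = C_12 · 2(2·12+1)/(12+2) = 208012 · 50/14 = 742900.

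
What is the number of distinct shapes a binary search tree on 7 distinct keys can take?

429

Rooted binary trees with 7 nodes (each child slot possibly empty) number C_7.
C_7 = C(14,7)/8 = 3432/8 = 429.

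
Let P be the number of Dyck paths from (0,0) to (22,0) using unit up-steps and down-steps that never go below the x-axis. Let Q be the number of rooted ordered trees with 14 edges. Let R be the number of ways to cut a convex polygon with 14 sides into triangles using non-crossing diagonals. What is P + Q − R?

2525214

A Dyck path with 11 up-steps and 11 down-steps has semilength 11, so there are C_11 of them. So P = C_11 = 58786.
Rooted ordered trees with n edges are counted by C_n; here n = 14. So Q = C_14 = 2674440.
The number of triangulations of a 14-gon is the Catalan number C_12 (index = sides − 2). So R = C_12 = 208012.
P + Q − R = 58786 + 2674440 − 208012 = 2525214.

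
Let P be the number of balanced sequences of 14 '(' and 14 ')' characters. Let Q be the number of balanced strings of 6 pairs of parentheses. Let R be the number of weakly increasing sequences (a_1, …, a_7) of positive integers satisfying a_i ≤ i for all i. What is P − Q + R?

2674737

A balanced arrangement of 14 bracket pairs is a Dyck word of semilength 14, so the count is C_14. So P = C_14 = 2674440.
Balanced strings of n pairs of brackets are counted by C_n; here n = 6. So Q = C_6 = 132.
Such sub-staircase sequences of length n are counted by C_n; here n = 7. So R = C_7 = 429.
P − Q + R = 2674440 − 132 + 429 = 2674737.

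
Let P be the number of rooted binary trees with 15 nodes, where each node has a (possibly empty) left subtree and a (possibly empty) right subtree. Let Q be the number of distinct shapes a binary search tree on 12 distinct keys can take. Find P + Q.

9902857

Binary trees (left/right distinguished) on n nodes are counted by C_n; here n = 15. So P = C_15 = 9694845.
There are C_n binary search tree shapes on n keys; with n = 12 that is C_12. So Q = C_12 = 208012.
P + Q = 9694845 + 208012 = 9902857.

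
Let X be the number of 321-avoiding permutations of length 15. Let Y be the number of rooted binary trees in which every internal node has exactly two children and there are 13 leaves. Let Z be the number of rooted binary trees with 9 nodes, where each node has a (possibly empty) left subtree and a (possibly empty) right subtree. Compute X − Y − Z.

For any fixed pattern of length 3, the pattern-avoiding permutations of [15] number C_15. So X = C_15 = 9694845.
Full binary trees with 13 leaves have 13−1 = 12 internal nodes, so there are C_12 of them. So Y = C_12 = 208012.
There are C_n binary search tree shapes on n keys; with n = 9 that is C_9. So Z = C_9 = 4862.
X − Y − Z = 9694845 − 208012 − 4862 = 9481971.

9481971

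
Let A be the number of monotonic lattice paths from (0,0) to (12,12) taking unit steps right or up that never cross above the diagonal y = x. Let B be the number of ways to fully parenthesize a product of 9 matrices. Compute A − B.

Sub-diagonal monotone paths from (0,0) to (12,12) biject with Dyck paths of semilength 12, giving C_12. So A = C_12 = 208012.
Bracketing 9 factors into binary products is counted by C_{9−1} = C_8. So B = C_8 = 1430.
A − B = 208012 − 1430 = 206582.

206582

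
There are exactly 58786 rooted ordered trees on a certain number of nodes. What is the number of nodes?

12

Rooted ordered trees on m nodes are counted by C_{m−1}. Since C_11 = 58786, the index is 11.
So the index is 11, and the number of nodes is 11 + 1 = 12.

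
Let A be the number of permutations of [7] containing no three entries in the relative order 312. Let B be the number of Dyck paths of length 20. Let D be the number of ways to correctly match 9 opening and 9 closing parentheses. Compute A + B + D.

22087

For any fixed pattern of length 3, the pattern-avoiding permutations of [7] number C_7. So A = C_7 = 429.
A Dyck path with 10 up-steps and 10 down-steps has semilength 10, so there are C_10 of them. So B = C_10 = 16796.
Balanced strings of n pairs of brackets are counted by C_n; here n = 9. So D = C_9 = 4862.
A + B + D = 429 + 16796 + 4862 = 22087.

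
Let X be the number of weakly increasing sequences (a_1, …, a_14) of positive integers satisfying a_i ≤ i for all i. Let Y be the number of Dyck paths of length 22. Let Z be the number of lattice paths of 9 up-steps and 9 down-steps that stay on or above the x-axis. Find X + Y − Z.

Weakly increasing sequences with a_i ≤ i biject with Dyck paths of semilength 14, so there are C_14. So X = C_14 = 2674440.
Dyck paths of semilength n (length 2n) are counted by C_n; here n = 11. So Y = C_11 = 58786.
Dyck paths of semilength n (length 2n) are counted by C_n; here n = 9. So Z = C_9 = 4862.
X + Y − Z = 2674440 + 58786 − 4862 = 2728364.

2728364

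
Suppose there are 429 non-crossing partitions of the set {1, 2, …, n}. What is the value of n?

Non-crossing partitions of [n] are counted by C_n. The Catalan number equal to 429 is C_7.

7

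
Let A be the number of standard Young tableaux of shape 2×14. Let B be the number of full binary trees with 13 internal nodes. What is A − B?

1931540

By the hook-length formula (or a Dyck-path bijection), SYT of shape 2×14 number C_14. So A = C_14 = 2674440.
Full binary trees with n internal nodes are counted by C_n; here n = 13. So B = C_13 = 742900.
A − B = 2674440 − 742900 = 1931540.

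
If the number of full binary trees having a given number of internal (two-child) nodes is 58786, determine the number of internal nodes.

Full binary trees with n internal nodes are counted by C_n, and C_11 = 58786.

11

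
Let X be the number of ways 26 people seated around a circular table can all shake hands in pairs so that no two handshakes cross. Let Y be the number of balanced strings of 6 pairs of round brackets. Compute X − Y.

742768

Non-crossing handshake pairings of 2n people are counted by C_n; 26 people gives n = 13. So X = C_13 = 742900.
With 6 pairs the number of balanced bracket strings is the Catalan number C_6. So Y = C_6 = 132.
X − Y = 742900 − 132 = 742768.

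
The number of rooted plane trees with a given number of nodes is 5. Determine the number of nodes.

Rooted ordered trees on m nodes are counted by C_{m−1}, and C_3 = 5.
So the index is 3, and the number of nodes is 3 + 1 = 4.

4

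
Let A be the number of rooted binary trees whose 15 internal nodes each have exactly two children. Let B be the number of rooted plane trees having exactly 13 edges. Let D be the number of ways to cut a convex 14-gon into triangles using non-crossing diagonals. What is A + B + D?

10645757

The number of full binary trees on 15 internal nodes is the Catalan number C_15. So A = C_15 = 9694845.
A rooted plane tree with 13 edges has 14 nodes, and the count is C_13. So B = C_13 = 742900.
The number of triangulations of a 14-gon is the Catalan number C_12 (index = sides − 2). So D = C_12 = 208012.
A + B + D = 9694845 + 742900 + 208012 = 10645757.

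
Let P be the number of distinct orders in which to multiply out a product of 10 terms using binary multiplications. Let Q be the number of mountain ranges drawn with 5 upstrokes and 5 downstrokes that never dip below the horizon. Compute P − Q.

4820

Parenthesizations of m factors correspond to full binary trees with m leaves, counted by C_{m−1}; m = 10 gives C_9. So P = C_9 = 4862.
Paths of 5 up- and 5 down-steps that never dip below the axis are Dyck paths; their count is C_5. So Q = C_5 = 42.
P − Q = 4862 − 42 = 4820.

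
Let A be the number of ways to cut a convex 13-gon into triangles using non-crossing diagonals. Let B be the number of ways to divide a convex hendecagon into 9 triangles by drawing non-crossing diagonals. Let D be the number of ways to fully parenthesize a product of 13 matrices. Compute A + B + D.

The number of triangulations of a 13-gon is the Catalan number C_11 (index = sides − 2). So A = C_11 = 58786.
A convex 11-gon is triangulated into 9 triangles, and the number of such triangulations is the Catalan number C_{11−2} = C_9. So B = C_9 = 4862.
Parenthesizations of m factors correspond to full binary trees with m leaves, counted by C_{m−1}; m = 13 gives C_12. So D = C_12 = 208012.
A + B + D = 58786 + 4862 + 208012 = 271660.

271660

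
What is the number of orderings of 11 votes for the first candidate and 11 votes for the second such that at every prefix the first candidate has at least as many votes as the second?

58786

Ballot sequences with n votes each where one side never trails are Dyck words, counted by C_n; here n = 11.
C_11 = C_10 · 2(2·10+1)/(10+2) = 16796 · 42/12 = 58786.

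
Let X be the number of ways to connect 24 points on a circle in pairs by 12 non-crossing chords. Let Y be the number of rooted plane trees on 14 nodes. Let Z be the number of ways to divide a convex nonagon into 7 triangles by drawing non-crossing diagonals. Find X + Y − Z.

Non-crossing perfect matchings of 2n points on a circle are counted by C_n; with 24 points, n = 12. So X = C_12 = 208012.
Rooted ordered (plane) trees on m nodes have m−1 edges and are counted by C_{m−1}; m = 14 gives C_13. So Y = C_13 = 742900.
The number of triangulations of a 9-gon is the Catalan number C_7 (index = sides − 2). So Z = C_7 = 429.
X + Y − Z = 208012 + 742900 − 429 = 950483.

950483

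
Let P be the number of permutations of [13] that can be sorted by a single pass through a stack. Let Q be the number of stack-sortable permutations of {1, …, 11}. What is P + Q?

Stack-sortable permutations are exactly the 231-avoiding ones, counted by C_n; here n = 13. So P = C_13 = 742900.
By Knuth's characterisation, the stack-sortable permutations of length 11 are the 231-avoiders, numbering C_11. So Q = C_11 = 58786.
P + Q = 742900 + 58786 = 801686.

801686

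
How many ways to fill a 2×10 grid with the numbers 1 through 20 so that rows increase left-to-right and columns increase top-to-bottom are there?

16796

Standard Young tableaux of shape 2×n are counted by C_n; here n = 10.
C_10 = 16796.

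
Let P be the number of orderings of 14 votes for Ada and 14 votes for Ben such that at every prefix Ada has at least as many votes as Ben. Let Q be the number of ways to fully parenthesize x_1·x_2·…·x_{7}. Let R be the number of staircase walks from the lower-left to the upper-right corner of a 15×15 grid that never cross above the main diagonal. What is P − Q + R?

Ballot sequences with n votes each where one side never trails are Dyck words, counted by C_n; here n = 14. So P = C_14 = 2674440.
Ways to associate a product of 7 factors correspond to binary trees on 7 leaves, so the count is C_6. So Q = C_6 = 132.
Sub-diagonal monotone paths from (0,0) to (15,15) biject with Dyck paths of semilength 15, giving C_15. So R = C_15 = 9694845.
P − Q + R = 2674440 − 132 + 9694845 = 12369153.

12369153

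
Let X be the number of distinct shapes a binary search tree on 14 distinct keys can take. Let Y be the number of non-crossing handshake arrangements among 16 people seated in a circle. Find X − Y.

Binary trees (left/right distinguished) on n nodes are counted by C_n; here n = 14. So X = C_14 = 2674440.
Non-crossing handshake pairings of 2n people are counted by C_n; 16 people gives n = 8. So Y = C_8 = 1430.
X − Y = 2674440 − 1430 = 2673010.

2673010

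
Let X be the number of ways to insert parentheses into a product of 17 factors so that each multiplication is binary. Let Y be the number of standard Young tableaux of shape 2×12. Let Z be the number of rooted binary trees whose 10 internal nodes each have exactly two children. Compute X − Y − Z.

35132862

Ways to associate a product of 17 factors correspond to binary trees on 17 leaves, so the count is C_16. So X = C_16 = 35357670.
Standard Young tableaux of shape 2×n are counted by C_n; here n = 12. So Y = C_12 = 208012.
The number of full binary trees on 10 internal nodes is the Catalan number C_10. So Z = C_10 = 16796.
X − Y − Z = 35357670 − 208012 − 16796 = 35132862.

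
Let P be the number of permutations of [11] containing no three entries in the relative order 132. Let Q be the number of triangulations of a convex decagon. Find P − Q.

Permutations of [n] avoiding any single length-3 pattern are counted by C_n; here n = 11. So P = C_11 = 58786.
Triangulations of a convex m-gon are counted by C_{m−2}; with m = 10 this is C_8. So Q = C_8 = 1430.
P − Q = 58786 − 1430 = 57356.

57356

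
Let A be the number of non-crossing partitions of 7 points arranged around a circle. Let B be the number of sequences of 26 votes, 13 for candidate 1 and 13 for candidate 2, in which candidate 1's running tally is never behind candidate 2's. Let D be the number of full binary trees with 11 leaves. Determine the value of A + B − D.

726533

The non-crossing partitions of [7] form a lattice of size C_7. So A = C_7 = 429.
Reading a vote for the leader as '(' and for the other as ')' turns such a sequence into a balanced string of 13 pairs, so the count is C_13. So B = C_13 = 742900.
Full binary trees with 11 leaves have 11−1 = 10 internal nodes, so there are C_10 of them. So D = C_10 = 16796.
A + B − D = 429 + 742900 − 16796 = 726533.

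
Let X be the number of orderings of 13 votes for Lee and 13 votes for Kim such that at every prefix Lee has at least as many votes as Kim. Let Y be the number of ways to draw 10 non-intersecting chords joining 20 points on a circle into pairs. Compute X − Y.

Reading a vote for the leader as '(' and for the other as ')' turns such a sequence into a balanced string of 13 pairs, so the count is C_13. So X = C_13 = 742900.
Pairing 20 circle points by 10 non-crossing chords gives C_10 matchings. So Y = C_10 = 16796.
X − Y = 742900 − 16796 = 726104.

726104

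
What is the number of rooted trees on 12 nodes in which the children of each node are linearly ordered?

58786

Rooted ordered (plane) trees on m nodes have m−1 edges and are counted by C_{m−1}; m = 12 gives C_11.
C_11 = C(22,11)/12 = 705432/12 = 58786.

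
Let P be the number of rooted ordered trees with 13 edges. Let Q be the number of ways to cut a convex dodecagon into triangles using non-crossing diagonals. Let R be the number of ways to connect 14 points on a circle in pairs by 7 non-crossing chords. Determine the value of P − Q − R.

725675

A rooted plane tree with 13 edges has 14 nodes, and the count is C_13. So P = C_13 = 742900.
A convex 12-gon is triangulated into 10 triangles, and the number of such triangulations is the Catalan number C_{12−2} = C_10. So Q = C_10 = 16796.
Non-crossing perfect matchings of 2n points on a circle are counted by C_n; with 14 points, n = 7. So R = C_7 = 429.
P − Q − R = 742900 − 16796 − 429 = 725675.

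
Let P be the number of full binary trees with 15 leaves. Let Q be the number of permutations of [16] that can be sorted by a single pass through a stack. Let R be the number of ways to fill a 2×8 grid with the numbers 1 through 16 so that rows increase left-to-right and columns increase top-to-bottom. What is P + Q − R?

A full binary tree with L leaves has L−1 internal nodes and is counted by C_{L−1}; L = 15 gives C_14. So P = C_14 = 2674440.
By Knuth's characterisation, the stack-sortable permutations of length 16 are the 231-avoiders, numbering C_16. So Q = C_16 = 35357670.
By the hook-length formula (or a Dyck-path bijection), SYT of shape 2×8 number C_8. So R = C_8 = 1430.
P + Q − R = 2674440 + 35357670 − 1430 = 38030680.

38030680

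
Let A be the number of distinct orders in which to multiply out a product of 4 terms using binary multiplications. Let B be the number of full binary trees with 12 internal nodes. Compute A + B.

208017

Bracketing 4 factors into binary products is counted by C_{4−1} = C_3. So A = C_3 = 5.
Full binary trees with n internal nodes are counted by C_n; here n = 12. So B = C_12 = 208012.
A + B = 5 + 208012 = 208017.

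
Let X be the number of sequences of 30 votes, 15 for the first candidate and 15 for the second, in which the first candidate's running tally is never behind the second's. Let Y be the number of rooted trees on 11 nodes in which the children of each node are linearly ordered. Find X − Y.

9678049

Reading a vote for the leader as '(' and for the other as ')' turns such a sequence into a balanced string of 15 pairs, so the count is C_15. So X = C_15 = 9694845.
Rooted ordered (plane) trees on m nodes have m−1 edges and are counted by C_{m−1}; m = 11 gives C_10. So Y = C_10 = 16796.
X − Y = 9694845 − 16796 = 9678049.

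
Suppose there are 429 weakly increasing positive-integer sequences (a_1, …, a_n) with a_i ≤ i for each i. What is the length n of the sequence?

7

Such sub-staircase sequences of length n are counted by C_n. Since C_7 = 429, the index is 7.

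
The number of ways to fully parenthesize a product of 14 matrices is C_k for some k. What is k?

13

Ways to associate a product of 14 factors correspond to binary trees on 14 leaves, so the count is C_13.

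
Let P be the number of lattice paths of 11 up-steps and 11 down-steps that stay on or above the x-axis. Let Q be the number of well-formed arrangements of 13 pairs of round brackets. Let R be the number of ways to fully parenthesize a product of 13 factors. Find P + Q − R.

Dyck paths of semilength n (length 2n) are counted by C_n; here n = 11. So P = C_11 = 58786.
A balanced arrangement of 13 bracket pairs is a Dyck word of semilength 13, so the count is C_13. So Q = C_13 = 742900.
Parenthesizations of m factors correspond to full binary trees with m leaves, counted by C_{m−1}; m = 13 gives C_12. So R = C_12 = 208012.
P + Q − R = 58786 + 742900 − 208012 = 593674.

593674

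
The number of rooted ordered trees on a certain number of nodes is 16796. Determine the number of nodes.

Rooted ordered trees on m nodes are counted by C_{m−1}. The Catalan number equal to 16796 is C_10.
So the index is 10, and the number of nodes is 10 + 1 = 11.

11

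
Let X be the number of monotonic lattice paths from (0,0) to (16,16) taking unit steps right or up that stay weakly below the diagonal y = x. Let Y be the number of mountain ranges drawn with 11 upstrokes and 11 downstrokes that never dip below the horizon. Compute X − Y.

Sub-diagonal monotone paths from (0,0) to (16,16) biject with Dyck paths of semilength 16, giving C_16. So X = C_16 = 35357670.
A Dyck path with 11 up-steps and 11 down-steps has semilength 11, so there are C_11 of them. So Y = C_11 = 58786.
X − Y = 35357670 − 58786 = 35298884.

35298884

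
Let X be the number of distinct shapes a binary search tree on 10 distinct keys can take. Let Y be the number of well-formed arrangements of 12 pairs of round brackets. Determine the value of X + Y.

224808

There are C_n binary search tree shapes on n keys; with n = 10 that is C_10. So X = C_10 = 16796.
Balanced strings of n pairs of brackets are counted by C_n; here n = 12. So Y = C_12 = 208012.
X + Y = 16796 + 208012 = 224808.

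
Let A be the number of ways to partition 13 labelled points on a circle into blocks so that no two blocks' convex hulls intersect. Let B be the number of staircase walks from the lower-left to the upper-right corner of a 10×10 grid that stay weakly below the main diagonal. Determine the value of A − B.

726104

Non-crossing partitions of an n-element set are counted by C_n; here n = 13. So A = C_13 = 742900.
Monotone paths in an n×n grid that stay weakly below the diagonal are counted by C_n; here n = 10. So B = C_10 = 16796.
A − B = 742900 − 16796 = 726104.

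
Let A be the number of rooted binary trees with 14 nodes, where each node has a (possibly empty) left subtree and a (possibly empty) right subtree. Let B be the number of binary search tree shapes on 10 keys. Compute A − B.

Rooted binary trees with 14 nodes (each child slot possibly empty) number C_14. So A = C_14 = 2674440.
Rooted binary trees with 10 nodes (each child slot possibly empty) number C_10. So B = C_10 = 16796.
A − B = 2674440 − 16796 = 2657644.

2657644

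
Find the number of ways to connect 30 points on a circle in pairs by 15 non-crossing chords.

9694845

Non-crossing perfect matchings of 2n points on a circle are counted by C_n; with 30 points, n = 15.
C_15 = 9694845.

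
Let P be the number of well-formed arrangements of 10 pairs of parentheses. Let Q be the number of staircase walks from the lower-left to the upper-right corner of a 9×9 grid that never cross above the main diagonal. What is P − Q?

11934

With 10 pairs the number of balanced bracket strings is the Catalan number C_10. So P = C_10 = 16796.
Sub-diagonal monotone paths from (0,0) to (9,9) biject with Dyck paths of semilength 9, giving C_9. So Q = C_9 = 4862.
P − Q = 16796 − 4862 = 11934.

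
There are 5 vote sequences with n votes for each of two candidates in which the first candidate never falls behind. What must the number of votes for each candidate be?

3

Such ballot sequences with n votes each are counted by C_n. The Catalan number equal to 5 is C_3.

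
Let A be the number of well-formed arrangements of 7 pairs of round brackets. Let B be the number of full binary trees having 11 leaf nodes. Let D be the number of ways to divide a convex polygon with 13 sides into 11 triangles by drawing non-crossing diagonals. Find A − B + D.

A balanced arrangement of 7 bracket pairs is a Dyck word of semilength 7, so the count is C_7. So A = C_7 = 429.
Full binary trees with 11 leaves have 11−1 = 10 internal nodes, so there are C_10 of them. So B = C_10 = 16796.
Triangulations of a convex m-gon are counted by C_{m−2}; with m = 13 this is C_11. So D = C_11 = 58786.
A − B + D = 429 − 16796 + 58786 = 42419.

42419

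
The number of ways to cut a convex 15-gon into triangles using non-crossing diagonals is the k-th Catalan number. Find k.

13

The number of triangulations of a 15-gon is the Catalan number C_13 (index = sides − 2).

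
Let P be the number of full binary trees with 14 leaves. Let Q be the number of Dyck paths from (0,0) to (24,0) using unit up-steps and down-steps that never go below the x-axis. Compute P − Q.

534888

A full binary tree with L leaves has L−1 internal nodes and is counted by C_{L−1}; L = 14 gives C_13. So P = C_13 = 742900.
Paths of 12 up- and 12 down-steps that never dip below the axis are Dyck paths; their count is C_12. So Q = C_12 = 208012.
P − Q = 742900 − 208012 = 534888.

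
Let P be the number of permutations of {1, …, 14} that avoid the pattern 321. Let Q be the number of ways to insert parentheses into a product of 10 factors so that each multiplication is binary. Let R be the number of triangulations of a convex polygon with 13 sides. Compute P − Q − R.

2610792

For any fixed pattern of length 3, the pattern-avoiding permutations of [14] number C_14. So P = C_14 = 2674440.
Ways to associate a product of 10 factors correspond to binary trees on 10 leaves, so the count is C_9. So Q = C_9 = 4862.
A convex 13-gon is triangulated into 11 triangles, and the number of such triangulations is the Catalan number C_{13−2} = C_11. So R = C_11 = 58786.
P − Q − R = 2674440 − 4862 − 58786 = 2610792.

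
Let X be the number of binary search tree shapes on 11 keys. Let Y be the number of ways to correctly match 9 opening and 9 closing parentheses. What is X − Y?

53924

Binary trees (left/right distinguished) on n nodes are counted by C_n; here n = 11. So X = C_11 = 58786.
With 9 pairs the number of balanced bracket strings is the Catalan number C_9. So Y = C_9 = 4862.
X − Y = 58786 − 4862 = 53924.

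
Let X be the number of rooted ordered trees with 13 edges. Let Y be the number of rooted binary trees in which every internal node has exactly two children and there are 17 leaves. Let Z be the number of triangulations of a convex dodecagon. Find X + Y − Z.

Rooted ordered trees with n edges are counted by C_n; here n = 13. So X = C_13 = 742900.
A full binary tree with L leaves has L−1 internal nodes and is counted by C_{L−1}; L = 17 gives C_16. So Y = C_16 = 35357670.
Triangulations of a convex m-gon are counted by C_{m−2}; with m = 12 this is C_10. So Z = C_10 = 16796.
X + Y − Z = 742900 + 35357670 − 16796 = 36083774.

36083774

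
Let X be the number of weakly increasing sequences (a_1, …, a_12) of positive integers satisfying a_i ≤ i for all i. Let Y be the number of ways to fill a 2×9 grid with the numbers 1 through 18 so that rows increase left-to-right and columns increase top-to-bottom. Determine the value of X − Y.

203150

Weakly increasing sequences with a_i ≤ i biject with Dyck paths of semilength 12, so there are C_12. So X = C_12 = 208012.
Standard Young tableaux of shape 2×n are counted by C_n; here n = 9. So Y = C_9 = 4862.
X − Y = 208012 − 4862 = 203150.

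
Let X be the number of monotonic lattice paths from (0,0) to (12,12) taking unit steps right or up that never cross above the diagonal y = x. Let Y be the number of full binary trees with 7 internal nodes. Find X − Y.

Sub-diagonal monotone paths from (0,0) to (12,12) biject with Dyck paths of semilength 12, giving C_12. So X = C_12 = 208012.
The number of full binary trees on 7 internal nodes is the Catalan number C_7. So Y = C_7 = 429.
X − Y = 208012 − 429 = 207583.

207583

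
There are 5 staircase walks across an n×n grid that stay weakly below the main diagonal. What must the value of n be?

3

Such diagonal-avoiding paths in an n×n grid are counted by C_n; 5 = C_3.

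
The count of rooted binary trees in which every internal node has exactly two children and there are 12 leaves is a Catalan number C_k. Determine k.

11

A full binary tree with L leaves has L−1 internal nodes and is counted by C_{L−1}; L = 12 gives C_11.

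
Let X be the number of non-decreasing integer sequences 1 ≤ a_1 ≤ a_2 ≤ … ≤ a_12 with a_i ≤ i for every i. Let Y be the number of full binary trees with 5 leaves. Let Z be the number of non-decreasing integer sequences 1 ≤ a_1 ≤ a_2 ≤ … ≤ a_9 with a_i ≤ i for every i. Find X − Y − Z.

203136

Weakly increasing sequences with a_i ≤ i biject with Dyck paths of semilength 12, so there are C_12. So X = C_12 = 208012.
Full binary trees with 5 leaves have 5−1 = 4 internal nodes, so there are C_4 of them. So Y = C_4 = 14.
Weakly increasing sequences with a_i ≤ i biject with Dyck paths of semilength 9, so there are C_9. So Z = C_9 = 4862.
X − Y − Z = 208012 − 14 − 4862 = 203136.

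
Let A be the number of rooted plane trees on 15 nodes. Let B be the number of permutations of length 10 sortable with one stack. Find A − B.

A rooted plane tree on 15 nodes has 14 edges, and such trees are counted by C_14. So A = C_14 = 2674440.
By Knuth's characterisation, the stack-sortable permutations of length 10 are the 231-avoiders, numbering C_10. So B = C_10 = 16796.
A − B = 2674440 − 16796 = 2657644.

2657644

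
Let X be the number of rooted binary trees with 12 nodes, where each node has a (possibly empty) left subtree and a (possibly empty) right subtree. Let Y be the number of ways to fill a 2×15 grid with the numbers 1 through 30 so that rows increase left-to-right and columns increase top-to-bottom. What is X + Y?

There are C_n binary search tree shapes on n keys; with n = 12 that is C_12. So X = C_12 = 208012.
Standard Young tableaux of shape 2×n are counted by C_n; here n = 15. So Y = C_15 = 9694845.
X + Y = 208012 + 9694845 = 9902857.

9902857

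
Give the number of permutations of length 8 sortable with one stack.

By Knuth's characterisation, the stack-sortable permutations of length 8 are the 231-avoiders, numbering C_8.
C_8 = C_7 · 2(2·7+1)/(7+2) = 429 · 30/9 = 1430.

1430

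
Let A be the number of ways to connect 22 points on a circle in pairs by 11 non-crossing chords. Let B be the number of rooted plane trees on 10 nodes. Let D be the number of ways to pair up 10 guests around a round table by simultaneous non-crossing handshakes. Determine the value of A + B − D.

63606

Pairing 22 circle points by 11 non-crossing chords gives C_11 matchings. So A = C_11 = 58786.
A rooted plane tree on 10 nodes has 9 edges, and such trees are counted by C_9. So B = C_9 = 4862.
Non-crossing handshake pairings of 2n people are counted by C_n; 10 people gives n = 5. So D = C_5 = 42.
A + B − D = 58786 + 4862 − 42 = 63606.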